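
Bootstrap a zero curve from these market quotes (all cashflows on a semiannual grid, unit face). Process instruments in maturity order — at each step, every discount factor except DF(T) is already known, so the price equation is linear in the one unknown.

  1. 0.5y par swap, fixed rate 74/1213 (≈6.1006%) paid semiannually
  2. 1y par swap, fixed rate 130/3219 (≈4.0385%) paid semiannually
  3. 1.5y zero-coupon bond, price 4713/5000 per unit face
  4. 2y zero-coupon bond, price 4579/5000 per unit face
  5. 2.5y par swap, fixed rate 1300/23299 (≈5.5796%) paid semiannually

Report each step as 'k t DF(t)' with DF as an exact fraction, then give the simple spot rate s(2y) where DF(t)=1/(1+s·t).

1 1/2 1213/1250
2 1 961/1000
3 3/2 4713/5000
4 2 4579/5000
5 5/2 87/100
s(2y) = (1/(4579/5000) − 1)/(2) = 421/9158 ≈ 4.5971%

step 1 [0.5y] swap r/2=37/1213: DF=(1 − 37/1213·(0))/(1+37/1213) = 1213/1250 ≈ 0.970400
step 2 [1y] swap r/2=65/3219: DF=(1 − 65/3219·(0.970400))/(1+65/3219) = 961/1000 ≈ 0.961000
step 3 [1.5y] zero: DF = P = 4713/5000 ≈ 0.942600
step 4 [2y] zero: DF = P = 4579/5000 ≈ 0.915800
step 5 [2.5y] swap r/2=650/23299: DF=(1 − 650/23299·(0.970400+0.961000+0.942600+0.915800))/(1+650/23299) = 87/100 ≈ 0.870000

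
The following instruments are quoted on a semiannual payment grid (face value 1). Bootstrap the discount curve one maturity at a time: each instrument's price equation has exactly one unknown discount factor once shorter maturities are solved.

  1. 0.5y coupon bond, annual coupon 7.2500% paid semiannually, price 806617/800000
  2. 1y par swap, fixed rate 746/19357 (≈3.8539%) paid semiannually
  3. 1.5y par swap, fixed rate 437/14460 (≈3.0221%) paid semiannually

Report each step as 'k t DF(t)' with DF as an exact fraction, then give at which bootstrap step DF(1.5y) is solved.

step 1 [0.5y] bond c/2=29/800: DF=(806617/800000 − 29/800·(0))/(1+29/800) = 973/1000 ≈ 0.973000
step 2 [1y] swap r/2=373/19357: DF=(1 − 373/19357·(0.973000))/(1+373/19357) = 9627/10000 ≈ 0.962700
step 3 [1.5y] swap r/2=437/28920: DF=(1 − 437/28920·(0.973000+0.962700))/(1+437/28920) = 9563/10000 ≈ 0.956300

1 1/2 973/1000
2 1 9627/10000
3 3/2 9563/10000
DF(1.5y) is solved at step 3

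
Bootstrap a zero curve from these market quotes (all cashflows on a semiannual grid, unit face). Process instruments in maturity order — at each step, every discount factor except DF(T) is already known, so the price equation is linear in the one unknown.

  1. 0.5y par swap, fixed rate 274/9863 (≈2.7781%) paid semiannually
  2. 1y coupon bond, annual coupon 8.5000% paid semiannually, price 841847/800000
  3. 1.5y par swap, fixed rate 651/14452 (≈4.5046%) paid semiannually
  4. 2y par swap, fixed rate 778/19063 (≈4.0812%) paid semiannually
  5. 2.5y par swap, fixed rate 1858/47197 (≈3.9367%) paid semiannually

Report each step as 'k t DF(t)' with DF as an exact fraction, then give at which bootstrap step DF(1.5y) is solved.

step 1 [0.5y] swap r/2=137/9863: DF=(1 − 137/9863·(0))/(1+137/9863) = 9863/10000 ≈ 0.986300
step 2 [1y] bond c/2=17/400: DF=(841847/800000 − 17/400·(0.986300))/(1+17/400) = 2423/2500 ≈ 0.969200
step 3 [1.5y] swap r/2=651/28904: DF=(1 − 651/28904·(0.986300+0.969200))/(1+651/28904) = 9349/10000 ≈ 0.934900
step 4 [2y] swap r/2=389/19063: DF=(1 − 389/19063·(0.986300+0.969200+0.934900))/(1+389/19063) = 4611/5000 ≈ 0.922200
step 5 [2.5y] swap r/2=929/47197: DF=(1 − 929/47197·(0.986300+0.969200+0.934900+0.922200))/(1+929/47197) = 9071/10000 ≈ 0.907100

1 1/2 9863/10000
2 1 2423/2500
3 3/2 9349/10000
4 2 4611/5000
5 5/2 9071/10000
DF(1.5y) is solved at step 3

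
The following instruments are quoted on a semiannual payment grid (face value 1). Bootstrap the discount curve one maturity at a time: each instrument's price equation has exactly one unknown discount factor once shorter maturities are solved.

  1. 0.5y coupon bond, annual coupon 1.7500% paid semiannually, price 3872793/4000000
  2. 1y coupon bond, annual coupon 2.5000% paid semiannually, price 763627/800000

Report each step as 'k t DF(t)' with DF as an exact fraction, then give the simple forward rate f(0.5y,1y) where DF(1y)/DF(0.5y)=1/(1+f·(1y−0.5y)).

step 1 [0.5y] bond c/2=7/800: DF=(3872793/4000000 − 7/800·(0))/(1+7/800) = 4799/5000 ≈ 0.959800
step 2 [1y] bond c/2=1/80: DF=(763627/800000 − 1/80·(0.959800))/(1+1/80) = 9309/10000 ≈ 0.930900

1 1/2 4799/5000
2 1 9309/10000
f(0.5y,1y) = ((4799/5000)/(9309/10000) − 1)/(1/2) = 578/9309 ≈ 6.2090%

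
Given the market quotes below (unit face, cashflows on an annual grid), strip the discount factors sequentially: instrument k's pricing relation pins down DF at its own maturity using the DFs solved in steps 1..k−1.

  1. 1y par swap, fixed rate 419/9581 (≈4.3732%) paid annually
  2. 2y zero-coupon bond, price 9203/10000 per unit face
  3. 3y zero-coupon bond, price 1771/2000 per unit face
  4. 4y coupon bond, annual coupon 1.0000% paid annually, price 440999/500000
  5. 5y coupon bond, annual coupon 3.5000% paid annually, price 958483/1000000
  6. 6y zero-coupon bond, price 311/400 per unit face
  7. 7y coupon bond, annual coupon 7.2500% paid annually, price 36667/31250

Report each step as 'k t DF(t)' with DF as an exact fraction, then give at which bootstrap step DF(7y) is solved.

step 1 [1y] swap r/1=419/9581: DF=(1 − 419/9581·(0))/(1+419/9581) = 9581/10000 ≈ 0.958100
step 2 [2y] zero: DF = P = 9203/10000 ≈ 0.920300
step 3 [3y] zero: DF = P = 1771/2000 ≈ 0.885500
step 4 [4y] bond c/1=1/100: DF=(440999/500000 − 1/100·(0.958100+0.920300+0.885500))/(1+1/100) = 8459/10000 ≈ 0.845900
step 5 [5y] bond c/1=7/200: DF=(958483/1000000 − 7/200·(0.958100+0.920300+0.885500+0.845900))/(1+7/200) = 201/250 ≈ 0.804000
step 6 [6y] zero: DF = P = 311/400 ≈ 0.777500
step 7 [7y] bond c/1=29/400: DF=(36667/31250 − 29/400·(0.958100+0.920300+0.885500+0.845900+0.804000+0.777500))/(1+29/400) = 7431/10000 ≈ 0.743100

1 1 9581/10000
2 2 9203/10000
3 3 1771/2000
4 4 8459/10000
5 5 201/250
6 6 311/400
7 7 7431/10000
DF(7y) is solved at step 7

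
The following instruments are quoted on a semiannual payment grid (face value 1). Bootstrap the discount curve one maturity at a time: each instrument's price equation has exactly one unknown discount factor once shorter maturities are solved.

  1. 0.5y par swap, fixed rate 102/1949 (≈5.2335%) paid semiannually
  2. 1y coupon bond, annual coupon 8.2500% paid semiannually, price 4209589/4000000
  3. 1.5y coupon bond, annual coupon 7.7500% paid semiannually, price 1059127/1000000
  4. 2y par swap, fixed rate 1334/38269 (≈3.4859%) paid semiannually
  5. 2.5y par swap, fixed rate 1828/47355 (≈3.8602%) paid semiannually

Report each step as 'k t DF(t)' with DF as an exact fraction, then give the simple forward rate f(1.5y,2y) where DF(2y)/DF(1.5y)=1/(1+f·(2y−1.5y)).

1 1/2 1949/2000
2 1 9721/10000
3 3/2 947/1000
4 2 9333/10000
5 5/2 4543/5000
f(1.5y,2y) = ((947/1000)/(9333/10000) − 1)/(1/2) = 274/9333 ≈ 2.9358%

step 1 [0.5y] swap r/2=51/1949: DF=(1 − 51/1949·(0))/(1+51/1949) = 1949/2000 ≈ 0.974500
step 2 [1y] bond c/2=33/800: DF=(4209589/4000000 − 33/800·(0.974500))/(1+33/800) = 9721/10000 ≈ 0.972100
step 3 [1.5y] bond c/2=31/800: DF=(1059127/1000000 − 31/800·(0.974500+0.972100))/(1+31/800) = 947/1000 ≈ 0.947000
step 4 [2y] swap r/2=667/38269: DF=(1 − 667/38269·(0.974500+0.972100+0.947000))/(1+667/38269) = 9333/10000 ≈ 0.933300
step 5 [2.5y] swap r/2=914/47355: DF=(1 − 914/47355·(0.974500+0.972100+0.947000+0.933300))/(1+914/47355) = 4543/5000 ≈ 0.908600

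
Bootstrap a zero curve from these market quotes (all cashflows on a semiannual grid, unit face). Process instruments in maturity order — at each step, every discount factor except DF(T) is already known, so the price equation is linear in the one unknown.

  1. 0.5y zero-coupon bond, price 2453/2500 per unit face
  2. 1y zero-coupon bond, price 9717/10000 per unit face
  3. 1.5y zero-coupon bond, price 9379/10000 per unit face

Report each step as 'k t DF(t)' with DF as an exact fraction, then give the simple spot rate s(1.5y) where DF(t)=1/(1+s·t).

step 1 [0.5y] zero: DF = P = 2453/2500 ≈ 0.981200
step 2 [1y] zero: DF = P = 9717/10000 ≈ 0.971700
step 3 [1.5y] zero: DF = P = 9379/10000 ≈ 0.937900

1 1/2 2453/2500
2 1 9717/10000
3 3/2 9379/10000
s(1.5y) = (1/(9379/10000) − 1)/(3/2) = 414/9379 ≈ 4.4141%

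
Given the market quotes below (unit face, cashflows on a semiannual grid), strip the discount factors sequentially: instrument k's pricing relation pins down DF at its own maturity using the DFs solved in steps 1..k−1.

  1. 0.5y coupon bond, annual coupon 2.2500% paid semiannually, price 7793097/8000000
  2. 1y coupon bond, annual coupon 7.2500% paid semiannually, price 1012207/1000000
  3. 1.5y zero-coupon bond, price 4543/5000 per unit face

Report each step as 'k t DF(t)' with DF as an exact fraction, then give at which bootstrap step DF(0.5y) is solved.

1 1/2 9633/10000
2 1 9431/10000
3 3/2 4543/5000
DF(0.5y) is solved at step 1

step 1 [0.5y] bond c/2=9/800: DF=(7793097/8000000 − 9/800·(0))/(1+9/800) = 9633/10000 ≈ 0.963300
step 2 [1y] bond c/2=29/800: DF=(1012207/1000000 − 29/800·(0.963300))/(1+29/800) = 9431/10000 ≈ 0.943100
step 3 [1.5y] zero: DF = P = 4543/5000 ≈ 0.908600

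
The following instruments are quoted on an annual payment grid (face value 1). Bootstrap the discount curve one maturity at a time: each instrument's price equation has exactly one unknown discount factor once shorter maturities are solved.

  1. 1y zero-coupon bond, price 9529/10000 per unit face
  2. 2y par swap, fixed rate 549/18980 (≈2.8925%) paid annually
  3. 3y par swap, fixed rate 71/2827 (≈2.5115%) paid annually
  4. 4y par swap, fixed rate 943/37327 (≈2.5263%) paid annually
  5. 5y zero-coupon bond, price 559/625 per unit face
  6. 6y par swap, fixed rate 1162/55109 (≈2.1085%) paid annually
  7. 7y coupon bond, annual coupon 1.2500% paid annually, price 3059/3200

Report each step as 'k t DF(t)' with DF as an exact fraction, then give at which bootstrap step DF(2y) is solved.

step 1 [1y] zero: DF = P = 9529/10000 ≈ 0.952900
step 2 [2y] swap r/1=549/18980: DF=(1 − 549/18980·(0.952900))/(1+549/18980) = 9451/10000 ≈ 0.945100
step 3 [3y] swap r/1=71/2827: DF=(1 − 71/2827·(0.952900+0.945100))/(1+71/2827) = 929/1000 ≈ 0.929000
step 4 [4y] swap r/1=943/37327: DF=(1 − 943/37327·(0.952900+0.945100+0.929000))/(1+943/37327) = 9057/10000 ≈ 0.905700
step 5 [5y] zero: DF = P = 559/625 ≈ 0.894400
step 6 [6y] swap r/1=1162/55109: DF=(1 − 1162/55109·(0.952900+0.945100+0.929000+0.905700+0.894400))/(1+1162/55109) = 4419/5000 ≈ 0.883800
step 7 [7y] bond c/1=1/80: DF=(3059/3200 − 1/80·(0.952900+0.945100+0.929000+0.905700+0.894400+0.883800))/(1+1/80) = 8761/10000 ≈ 0.876100

1 1 9529/10000
2 2 9451/10000
3 3 929/1000
4 4 9057/10000
5 5 559/625
6 6 4419/5000
7 7 8761/10000
DF(2y) is solved at step 2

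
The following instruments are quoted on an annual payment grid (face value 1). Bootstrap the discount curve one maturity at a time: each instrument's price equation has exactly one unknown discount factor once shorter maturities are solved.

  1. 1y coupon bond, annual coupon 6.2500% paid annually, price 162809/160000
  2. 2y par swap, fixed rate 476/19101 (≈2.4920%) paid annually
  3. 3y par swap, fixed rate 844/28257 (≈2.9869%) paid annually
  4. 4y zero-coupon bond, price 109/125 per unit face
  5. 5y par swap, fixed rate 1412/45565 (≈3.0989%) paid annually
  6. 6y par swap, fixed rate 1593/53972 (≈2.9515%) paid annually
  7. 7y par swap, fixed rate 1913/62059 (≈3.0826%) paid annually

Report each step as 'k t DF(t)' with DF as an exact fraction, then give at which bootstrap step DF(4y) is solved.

1 1 9577/10000
2 2 2381/2500
3 3 2289/2500
4 4 109/125
5 5 2147/2500
6 6 8407/10000
7 7 8087/10000
DF(4y) is solved at step 4

step 1 [1y] bond c/1=1/16: DF=(162809/160000 − 1/16·(0))/(1+1/16) = 9577/10000 ≈ 0.957700
step 2 [2y] swap r/1=476/19101: DF=(1 − 476/19101·(0.957700))/(1+476/19101) = 2381/2500 ≈ 0.952400
step 3 [3y] swap r/1=844/28257: DF=(1 − 844/28257·(0.957700+0.952400))/(1+844/28257) = 2289/2500 ≈ 0.915600
step 4 [4y] zero: DF = P = 109/125 ≈ 0.872000
step 5 [5y] swap r/1=1412/45565: DF=(1 − 1412/45565·(0.957700+0.952400+0.915600+0.872000))/(1+1412/45565) = 2147/2500 ≈ 0.858800
step 6 [6y] swap r/1=1593/53972: DF=(1 − 1593/53972·(0.957700+0.952400+0.915600+0.872000+0.858800))/(1+1593/53972) = 8407/10000 ≈ 0.840700
step 7 [7y] swap r/1=1913/62059: DF=(1 − 1913/62059·(0.957700+0.952400+0.915600+0.872000+0.858800+0.840700))/(1+1913/62059) = 8087/10000 ≈ 0.808700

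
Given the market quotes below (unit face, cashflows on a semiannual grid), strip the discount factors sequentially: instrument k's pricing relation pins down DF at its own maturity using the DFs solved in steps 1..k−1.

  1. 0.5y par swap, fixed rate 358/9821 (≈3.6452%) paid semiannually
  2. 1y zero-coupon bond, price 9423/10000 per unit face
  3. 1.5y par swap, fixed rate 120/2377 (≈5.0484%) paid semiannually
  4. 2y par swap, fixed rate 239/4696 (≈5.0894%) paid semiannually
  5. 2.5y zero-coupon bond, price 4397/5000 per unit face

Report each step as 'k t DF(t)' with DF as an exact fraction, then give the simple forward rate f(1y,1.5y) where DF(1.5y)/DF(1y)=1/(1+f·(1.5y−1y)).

step 1 [0.5y] swap r/2=179/9821: DF=(1 − 179/9821·(0))/(1+179/9821) = 9821/10000 ≈ 0.982100
step 2 [1y] zero: DF = P = 9423/10000 ≈ 0.942300
step 3 [1.5y] swap r/2=60/2377: DF=(1 − 60/2377·(0.982100+0.942300))/(1+60/2377) = 116/125 ≈ 0.928000
step 4 [2y] swap r/2=239/9392: DF=(1 − 239/9392·(0.982100+0.942300+0.928000))/(1+239/9392) = 2261/2500 ≈ 0.904400
step 5 [2.5y] zero: DF = P = 4397/5000 ≈ 0.879400

1 1/2 9821/10000
2 1 9423/10000
3 3/2 116/125
4 2 2261/2500
5 5/2 4397/5000
f(1y,1.5y) = ((9423/10000)/(116/125) − 1)/(1/2) = 143/4640 ≈ 3.0819%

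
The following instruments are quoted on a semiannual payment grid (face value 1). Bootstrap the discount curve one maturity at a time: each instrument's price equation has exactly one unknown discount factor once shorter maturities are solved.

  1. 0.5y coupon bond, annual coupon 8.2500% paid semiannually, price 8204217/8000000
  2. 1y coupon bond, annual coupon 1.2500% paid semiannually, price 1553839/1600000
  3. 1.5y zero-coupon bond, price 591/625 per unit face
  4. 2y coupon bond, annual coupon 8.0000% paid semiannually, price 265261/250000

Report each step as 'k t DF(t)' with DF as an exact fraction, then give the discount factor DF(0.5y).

1 1/2 9849/10000
2 1 959/1000
3 3/2 591/625
4 2 9091/10000
DF(0.5y) = 9849/10000 ≈ 0.984900

step 1 [0.5y] bond c/2=33/800: DF=(8204217/8000000 − 33/800·(0))/(1+33/800) = 9849/10000 ≈ 0.984900
step 2 [1y] bond c/2=1/160: DF=(1553839/1600000 − 1/160·(0.984900))/(1+1/160) = 959/1000 ≈ 0.959000
step 3 [1.5y] zero: DF = P = 591/625 ≈ 0.945600
step 4 [2y] bond c/2=1/25: DF=(265261/250000 − 1/25·(0.984900+0.959000+0.945600))/(1+1/25) = 9091/10000 ≈ 0.909100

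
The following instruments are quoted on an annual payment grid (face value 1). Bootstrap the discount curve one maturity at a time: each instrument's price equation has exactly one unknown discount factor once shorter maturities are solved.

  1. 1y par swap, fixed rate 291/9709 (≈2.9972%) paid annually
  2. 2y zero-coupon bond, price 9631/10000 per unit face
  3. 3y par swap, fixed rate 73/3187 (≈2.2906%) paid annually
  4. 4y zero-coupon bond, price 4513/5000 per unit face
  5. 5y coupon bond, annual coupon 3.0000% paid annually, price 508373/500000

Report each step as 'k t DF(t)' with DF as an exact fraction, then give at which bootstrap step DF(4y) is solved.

step 1 [1y] swap r/1=291/9709: DF=(1 − 291/9709·(0))/(1+291/9709) = 9709/10000 ≈ 0.970900
step 2 [2y] zero: DF = P = 9631/10000 ≈ 0.963100
step 3 [3y] swap r/1=73/3187: DF=(1 − 73/3187·(0.970900+0.963100))/(1+73/3187) = 9343/10000 ≈ 0.934300
step 4 [4y] zero: DF = P = 4513/5000 ≈ 0.902600
step 5 [5y] bond c/1=3/100: DF=(508373/500000 − 3/100·(0.970900+0.963100+0.934300+0.902600))/(1+3/100) = 8773/10000 ≈ 0.877300

1 1 9709/10000
2 2 9631/10000
3 3 9343/10000
4 4 4513/5000
5 5 8773/10000
DF(4y) is solved at step 4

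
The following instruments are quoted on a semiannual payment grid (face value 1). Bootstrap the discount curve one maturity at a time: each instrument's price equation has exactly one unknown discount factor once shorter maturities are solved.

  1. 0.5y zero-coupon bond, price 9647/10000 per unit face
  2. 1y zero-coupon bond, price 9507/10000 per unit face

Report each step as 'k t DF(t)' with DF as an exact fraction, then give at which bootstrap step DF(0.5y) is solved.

1 1/2 9647/10000
2 1 9507/10000
DF(0.5y) is solved at step 1

step 1 [0.5y] zero: DF = P = 9647/10000 ≈ 0.964700
step 2 [1y] zero: DF = P = 9507/10000 ≈ 0.950700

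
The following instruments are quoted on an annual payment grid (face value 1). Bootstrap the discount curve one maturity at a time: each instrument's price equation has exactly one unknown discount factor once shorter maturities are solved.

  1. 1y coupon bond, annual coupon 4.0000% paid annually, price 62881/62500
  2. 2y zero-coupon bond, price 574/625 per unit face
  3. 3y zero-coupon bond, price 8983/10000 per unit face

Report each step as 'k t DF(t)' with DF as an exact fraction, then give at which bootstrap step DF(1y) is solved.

step 1 [1y] bond c/1=1/25: DF=(62881/62500 − 1/25·(0))/(1+1/25) = 4837/5000 ≈ 0.967400
step 2 [2y] zero: DF = P = 574/625 ≈ 0.918400
step 3 [3y] zero: DF = P = 8983/10000 ≈ 0.898300

1 1 4837/5000
2 2 574/625
3 3 8983/10000
DF(1y) is solved at step 1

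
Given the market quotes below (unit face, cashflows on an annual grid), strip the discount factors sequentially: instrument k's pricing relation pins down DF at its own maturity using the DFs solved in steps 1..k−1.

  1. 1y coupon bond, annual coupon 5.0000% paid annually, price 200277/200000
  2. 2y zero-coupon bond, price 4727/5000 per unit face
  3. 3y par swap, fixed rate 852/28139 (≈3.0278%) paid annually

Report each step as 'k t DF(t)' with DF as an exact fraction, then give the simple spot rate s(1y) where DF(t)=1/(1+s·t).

1 1 9537/10000
2 2 4727/5000
3 3 2287/2500
s(1y) = (1/(9537/10000) − 1)/(1) = 463/9537 ≈ 4.8548%

step 1 [1y] bond c/1=1/20: DF=(200277/200000 − 1/20·(0))/(1+1/20) = 9537/10000 ≈ 0.953700
step 2 [2y] zero: DF = P = 4727/5000 ≈ 0.945400
step 3 [3y] swap r/1=852/28139: DF=(1 − 852/28139·(0.953700+0.945400))/(1+852/28139) = 2287/2500 ≈ 0.914800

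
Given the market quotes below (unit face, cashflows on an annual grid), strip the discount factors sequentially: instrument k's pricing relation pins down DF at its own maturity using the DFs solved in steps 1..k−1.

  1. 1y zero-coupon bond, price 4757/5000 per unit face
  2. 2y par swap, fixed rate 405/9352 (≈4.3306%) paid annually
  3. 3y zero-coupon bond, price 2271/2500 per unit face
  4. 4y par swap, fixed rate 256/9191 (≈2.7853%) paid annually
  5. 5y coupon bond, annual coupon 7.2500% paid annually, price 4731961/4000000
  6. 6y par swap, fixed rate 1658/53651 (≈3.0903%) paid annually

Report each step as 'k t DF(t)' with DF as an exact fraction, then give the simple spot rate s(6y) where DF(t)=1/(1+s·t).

step 1 [1y] zero: DF = P = 4757/5000 ≈ 0.951400
step 2 [2y] swap r/1=405/9352: DF=(1 − 405/9352·(0.951400))/(1+405/9352) = 919/1000 ≈ 0.919000
step 3 [3y] zero: DF = P = 2271/2500 ≈ 0.908400
step 4 [4y] swap r/1=256/9191: DF=(1 − 256/9191·(0.951400+0.919000+0.908400))/(1+256/9191) = 561/625 ≈ 0.897600
step 5 [5y] bond c/1=29/400: DF=(4731961/4000000 − 29/400·(0.951400+0.919000+0.908400+0.897600))/(1+29/400) = 1709/2000 ≈ 0.854500
step 6 [6y] swap r/1=1658/53651: DF=(1 − 1658/53651·(0.951400+0.919000+0.908400+0.897600+0.854500))/(1+1658/53651) = 4171/5000 ≈ 0.834200

1 1 4757/5000
2 2 919/1000
3 3 2271/2500
4 4 561/625
5 5 1709/2000
6 6 4171/5000
s(6y) = (1/(4171/5000) − 1)/(6) = 829/25026 ≈ 3.3126%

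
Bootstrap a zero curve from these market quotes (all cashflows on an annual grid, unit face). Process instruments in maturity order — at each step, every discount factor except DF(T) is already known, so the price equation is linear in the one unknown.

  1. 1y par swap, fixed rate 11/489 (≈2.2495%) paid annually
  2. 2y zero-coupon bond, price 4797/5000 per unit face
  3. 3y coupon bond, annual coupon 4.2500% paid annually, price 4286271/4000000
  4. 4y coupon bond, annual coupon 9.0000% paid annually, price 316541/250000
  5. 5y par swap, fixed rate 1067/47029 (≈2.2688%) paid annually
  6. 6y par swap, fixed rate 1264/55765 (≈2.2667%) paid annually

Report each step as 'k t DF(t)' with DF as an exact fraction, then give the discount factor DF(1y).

step 1 [1y] swap r/1=11/489: DF=(1 − 11/489·(0))/(1+11/489) = 489/500 ≈ 0.978000
step 2 [2y] zero: DF = P = 4797/5000 ≈ 0.959400
step 3 [3y] bond c/1=17/400: DF=(4286271/4000000 − 17/400·(0.978000+0.959400))/(1+17/400) = 9489/10000 ≈ 0.948900
step 4 [4y] bond c/1=9/100: DF=(316541/250000 − 9/100·(0.978000+0.959400+0.948900))/(1+9/100) = 9233/10000 ≈ 0.923300
step 5 [5y] swap r/1=1067/47029: DF=(1 − 1067/47029·(0.978000+0.959400+0.948900+0.923300))/(1+1067/47029) = 8933/10000 ≈ 0.893300
step 6 [6y] swap r/1=1264/55765: DF=(1 − 1264/55765·(0.978000+0.959400+0.948900+0.923300+0.893300))/(1+1264/55765) = 546/625 ≈ 0.873600

1 1 489/500
2 2 4797/5000
3 3 9489/10000
4 4 9233/10000
5 5 8933/10000
6 6 546/625
DF(1y) = 489/500 ≈ 0.978000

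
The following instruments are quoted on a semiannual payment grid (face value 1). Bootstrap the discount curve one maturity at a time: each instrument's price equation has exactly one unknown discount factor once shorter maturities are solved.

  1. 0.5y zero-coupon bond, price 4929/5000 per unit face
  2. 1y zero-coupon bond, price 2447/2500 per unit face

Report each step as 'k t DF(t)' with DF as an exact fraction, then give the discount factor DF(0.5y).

1 1/2 4929/5000
2 1 2447/2500
DF(0.5y) = 4929/5000 ≈ 0.985800

step 1 [0.5y] zero: DF = P = 4929/5000 ≈ 0.985800
step 2 [1y] zero: DF = P = 2447/2500 ≈ 0.978800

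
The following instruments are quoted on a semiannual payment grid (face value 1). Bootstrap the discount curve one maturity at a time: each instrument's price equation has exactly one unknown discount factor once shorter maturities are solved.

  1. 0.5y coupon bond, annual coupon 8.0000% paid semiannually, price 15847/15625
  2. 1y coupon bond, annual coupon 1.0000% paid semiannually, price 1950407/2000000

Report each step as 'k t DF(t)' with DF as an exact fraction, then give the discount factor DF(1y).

1 1/2 1219/1250
2 1 1931/2000
DF(1y) = 1931/2000 ≈ 0.965500

step 1 [0.5y] bond c/2=1/25: DF=(15847/15625 − 1/25·(0))/(1+1/25) = 1219/1250 ≈ 0.975200
step 2 [1y] bond c/2=1/200: DF=(1950407/2000000 − 1/200·(0.975200))/(1+1/200) = 1931/2000 ≈ 0.965500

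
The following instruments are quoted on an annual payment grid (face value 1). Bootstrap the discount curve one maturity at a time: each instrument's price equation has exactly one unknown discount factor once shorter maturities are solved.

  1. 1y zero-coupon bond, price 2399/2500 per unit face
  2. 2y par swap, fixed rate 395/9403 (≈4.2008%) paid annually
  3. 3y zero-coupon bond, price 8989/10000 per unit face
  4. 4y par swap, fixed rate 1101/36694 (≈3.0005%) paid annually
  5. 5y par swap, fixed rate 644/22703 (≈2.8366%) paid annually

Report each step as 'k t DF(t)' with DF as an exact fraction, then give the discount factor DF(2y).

1 1 2399/2500
2 2 921/1000
3 3 8989/10000
4 4 8899/10000
5 5 1089/1250
DF(2y) = 921/1000 ≈ 0.921000

step 1 [1y] zero: DF = P = 2399/2500 ≈ 0.959600
step 2 [2y] swap r/1=395/9403: DF=(1 − 395/9403·(0.959600))/(1+395/9403) = 921/1000 ≈ 0.921000
step 3 [3y] zero: DF = P = 8989/10000 ≈ 0.898900
step 4 [4y] swap r/1=1101/36694: DF=(1 − 1101/36694·(0.959600+0.921000+0.898900))/(1+1101/36694) = 8899/10000 ≈ 0.889900
step 5 [5y] swap r/1=644/22703: DF=(1 − 644/22703·(0.959600+0.921000+0.898900+0.889900))/(1+644/22703) = 1089/1250 ≈ 0.871200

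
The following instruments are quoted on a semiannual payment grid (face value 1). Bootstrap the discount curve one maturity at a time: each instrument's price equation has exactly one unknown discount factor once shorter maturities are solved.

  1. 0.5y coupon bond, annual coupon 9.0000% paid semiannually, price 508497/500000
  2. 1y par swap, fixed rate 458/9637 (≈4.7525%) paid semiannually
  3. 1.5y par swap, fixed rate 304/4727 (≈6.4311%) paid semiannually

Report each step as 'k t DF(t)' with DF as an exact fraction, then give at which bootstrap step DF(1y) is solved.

step 1 [0.5y] bond c/2=9/200: DF=(508497/500000 − 9/200·(0))/(1+9/200) = 2433/2500 ≈ 0.973200
step 2 [1y] swap r/2=229/9637: DF=(1 − 229/9637·(0.973200))/(1+229/9637) = 4771/5000 ≈ 0.954200
step 3 [1.5y] swap r/2=152/4727: DF=(1 − 152/4727·(0.973200+0.954200))/(1+152/4727) = 568/625 ≈ 0.908800

1 1/2 2433/2500
2 1 4771/5000
3 3/2 568/625
DF(1y) is solved at step 2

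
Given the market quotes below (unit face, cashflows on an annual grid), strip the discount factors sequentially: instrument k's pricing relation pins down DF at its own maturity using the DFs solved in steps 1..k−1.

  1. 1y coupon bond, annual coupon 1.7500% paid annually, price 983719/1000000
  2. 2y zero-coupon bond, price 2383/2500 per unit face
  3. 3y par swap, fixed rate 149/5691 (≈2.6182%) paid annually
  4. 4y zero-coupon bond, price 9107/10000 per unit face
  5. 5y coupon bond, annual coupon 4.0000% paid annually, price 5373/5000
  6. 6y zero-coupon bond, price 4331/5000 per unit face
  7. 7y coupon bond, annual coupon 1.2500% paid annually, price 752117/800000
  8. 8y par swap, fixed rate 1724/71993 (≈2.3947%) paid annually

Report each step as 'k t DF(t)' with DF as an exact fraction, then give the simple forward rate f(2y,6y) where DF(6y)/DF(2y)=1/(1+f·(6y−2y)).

1 1 2417/2500
2 2 2383/2500
3 3 1851/2000
4 4 9107/10000
5 5 1111/1250
6 6 4331/5000
7 7 1721/2000
8 8 2069/2500
f(2y,6y) = ((2383/2500)/(4331/5000) − 1)/(4) = 435/17324 ≈ 2.5110%

step 1 [1y] bond c/1=7/400: DF=(983719/1000000 − 7/400·(0))/(1+7/400) = 2417/2500 ≈ 0.966800
step 2 [2y] zero: DF = P = 2383/2500 ≈ 0.953200
step 3 [3y] swap r/1=149/5691: DF=(1 − 149/5691·(0.966800+0.953200))/(1+149/5691) = 1851/2000 ≈ 0.925500
step 4 [4y] zero: DF = P = 9107/10000 ≈ 0.910700
step 5 [5y] bond c/1=1/25: DF=(5373/5000 − 1/25·(0.966800+0.953200+0.925500+0.910700))/(1+1/25) = 1111/1250 ≈ 0.888800
step 6 [6y] zero: DF = P = 4331/5000 ≈ 0.866200
step 7 [7y] bond c/1=1/80: DF=(752117/800000 − 1/80·(0.966800+0.953200+0.925500+0.910700+0.888800+0.866200))/(1+1/80) = 1721/2000 ≈ 0.860500
step 8 [8y] swap r/1=1724/71993: DF=(1 − 1724/71993·(0.966800+0.953200+0.925500+0.910700+0.888800+0.866200+0.860500))/(1+1724/71993) = 2069/2500 ≈ 0.827600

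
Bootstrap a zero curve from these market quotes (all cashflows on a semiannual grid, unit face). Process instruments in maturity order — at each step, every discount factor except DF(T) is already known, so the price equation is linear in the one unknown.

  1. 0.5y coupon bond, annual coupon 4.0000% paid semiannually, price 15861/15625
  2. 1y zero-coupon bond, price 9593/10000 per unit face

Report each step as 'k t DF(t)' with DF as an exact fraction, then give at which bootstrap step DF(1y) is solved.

1 1/2 622/625
2 1 9593/10000
DF(1y) is solved at step 2

step 1 [0.5y] bond c/2=1/50: DF=(15861/15625 − 1/50·(0))/(1+1/50) = 622/625 ≈ 0.995200
step 2 [1y] zero: DF = P = 9593/10000 ≈ 0.959300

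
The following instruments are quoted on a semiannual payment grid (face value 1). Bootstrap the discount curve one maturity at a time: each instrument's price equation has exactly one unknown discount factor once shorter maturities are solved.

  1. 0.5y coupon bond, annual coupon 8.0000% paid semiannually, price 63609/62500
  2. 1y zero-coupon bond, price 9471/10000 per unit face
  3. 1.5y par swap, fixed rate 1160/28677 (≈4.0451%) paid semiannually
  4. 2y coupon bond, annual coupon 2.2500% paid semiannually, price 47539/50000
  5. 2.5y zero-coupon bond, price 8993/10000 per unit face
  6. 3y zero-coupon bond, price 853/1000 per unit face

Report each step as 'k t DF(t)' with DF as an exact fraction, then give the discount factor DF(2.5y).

1 1/2 4893/5000
2 1 9471/10000
3 3/2 471/500
4 2 9083/10000
5 5/2 8993/10000
6 3 853/1000
DF(2.5y) = 8993/10000 ≈ 0.899300

step 1 [0.5y] bond c/2=1/25: DF=(63609/62500 − 1/25·(0))/(1+1/25) = 4893/5000 ≈ 0.978600
step 2 [1y] zero: DF = P = 9471/10000 ≈ 0.947100
step 3 [1.5y] swap r/2=580/28677: DF=(1 − 580/28677·(0.978600+0.947100))/(1+580/28677) = 471/500 ≈ 0.942000
step 4 [2y] bond c/2=9/800: DF=(47539/50000 − 9/800·(0.978600+0.947100+0.942000))/(1+9/800) = 9083/10000 ≈ 0.908300
step 5 [2.5y] zero: DF = P = 8993/10000 ≈ 0.899300
step 6 [3y] zero: DF = P = 853/1000 ≈ 0.853000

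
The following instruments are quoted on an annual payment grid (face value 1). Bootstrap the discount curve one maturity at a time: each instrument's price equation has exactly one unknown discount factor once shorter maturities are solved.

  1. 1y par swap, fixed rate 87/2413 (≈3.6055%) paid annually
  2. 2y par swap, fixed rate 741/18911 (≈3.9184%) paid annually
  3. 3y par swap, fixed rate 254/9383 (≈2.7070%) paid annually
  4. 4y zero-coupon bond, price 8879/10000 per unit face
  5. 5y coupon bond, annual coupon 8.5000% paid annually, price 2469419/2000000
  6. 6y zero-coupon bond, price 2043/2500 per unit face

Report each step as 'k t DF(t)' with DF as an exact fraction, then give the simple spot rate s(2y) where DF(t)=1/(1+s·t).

step 1 [1y] swap r/1=87/2413: DF=(1 − 87/2413·(0))/(1+87/2413) = 2413/2500 ≈ 0.965200
step 2 [2y] swap r/1=741/18911: DF=(1 − 741/18911·(0.965200))/(1+741/18911) = 9259/10000 ≈ 0.925900
step 3 [3y] swap r/1=254/9383: DF=(1 − 254/9383·(0.965200+0.925900))/(1+254/9383) = 4619/5000 ≈ 0.923800
step 4 [4y] zero: DF = P = 8879/10000 ≈ 0.887900
step 5 [5y] bond c/1=17/200: DF=(2469419/2000000 − 17/200·(0.965200+0.925900+0.923800+0.887900))/(1+17/200) = 8479/10000 ≈ 0.847900
step 6 [6y] zero: DF = P = 2043/2500 ≈ 0.817200

1 1 2413/2500
2 2 9259/10000
3 3 4619/5000
4 4 8879/10000
5 5 8479/10000
6 6 2043/2500
s(2y) = (1/(9259/10000) − 1)/(2) = 741/18518 ≈ 4.0015%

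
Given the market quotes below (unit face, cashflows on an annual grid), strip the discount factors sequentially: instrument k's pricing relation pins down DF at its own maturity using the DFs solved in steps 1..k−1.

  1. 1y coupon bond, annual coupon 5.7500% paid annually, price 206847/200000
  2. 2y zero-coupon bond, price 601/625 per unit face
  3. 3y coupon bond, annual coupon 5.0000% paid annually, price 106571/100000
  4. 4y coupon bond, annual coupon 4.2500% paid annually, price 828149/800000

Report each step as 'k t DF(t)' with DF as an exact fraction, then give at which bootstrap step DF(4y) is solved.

1 1 489/500
2 2 601/625
3 3 4613/5000
4 4 8763/10000
DF(4y) is solved at step 4

step 1 [1y] bond c/1=23/400: DF=(206847/200000 − 23/400·(0))/(1+23/400) = 489/500 ≈ 0.978000
step 2 [2y] zero: DF = P = 601/625 ≈ 0.961600
step 3 [3y] bond c/1=1/20: DF=(106571/100000 − 1/20·(0.978000+0.961600))/(1+1/20) = 4613/5000 ≈ 0.922600
step 4 [4y] bond c/1=17/400: DF=(828149/800000 − 17/400·(0.978000+0.961600+0.922600))/(1+17/400) = 8763/10000 ≈ 0.876300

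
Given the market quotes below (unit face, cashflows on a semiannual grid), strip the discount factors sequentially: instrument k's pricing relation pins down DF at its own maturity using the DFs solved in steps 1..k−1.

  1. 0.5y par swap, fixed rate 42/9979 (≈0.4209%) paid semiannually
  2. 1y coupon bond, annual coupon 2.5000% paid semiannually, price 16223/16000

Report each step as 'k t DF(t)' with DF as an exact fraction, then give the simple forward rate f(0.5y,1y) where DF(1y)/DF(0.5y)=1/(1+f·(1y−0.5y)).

step 1 [0.5y] swap r/2=21/9979: DF=(1 − 21/9979·(0))/(1+21/9979) = 9979/10000 ≈ 0.997900
step 2 [1y] bond c/2=1/80: DF=(16223/16000 − 1/80·(0.997900))/(1+1/80) = 9891/10000 ≈ 0.989100

1 1/2 9979/10000
2 1 9891/10000
f(0.5y,1y) = ((9979/10000)/(9891/10000) − 1)/(1/2) = 176/9891 ≈ 1.7794%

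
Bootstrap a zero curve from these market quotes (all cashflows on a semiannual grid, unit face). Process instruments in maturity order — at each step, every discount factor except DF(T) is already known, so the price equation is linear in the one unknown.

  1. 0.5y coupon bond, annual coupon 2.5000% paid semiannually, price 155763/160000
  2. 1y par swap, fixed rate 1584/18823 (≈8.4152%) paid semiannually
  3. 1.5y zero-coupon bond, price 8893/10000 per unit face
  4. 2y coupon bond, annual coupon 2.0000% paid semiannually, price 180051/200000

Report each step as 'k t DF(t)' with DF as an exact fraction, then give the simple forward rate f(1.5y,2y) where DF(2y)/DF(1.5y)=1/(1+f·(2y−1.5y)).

step 1 [0.5y] bond c/2=1/80: DF=(155763/160000 − 1/80·(0))/(1+1/80) = 1923/2000 ≈ 0.961500
step 2 [1y] swap r/2=792/18823: DF=(1 − 792/18823·(0.961500))/(1+792/18823) = 1151/1250 ≈ 0.920800
step 3 [1.5y] zero: DF = P = 8893/10000 ≈ 0.889300
step 4 [2y] bond c/2=1/100: DF=(180051/200000 − 1/100·(0.961500+0.920800+0.889300))/(1+1/100) = 8639/10000 ≈ 0.863900

1 1/2 1923/2000
2 1 1151/1250
3 3/2 8893/10000
4 2 8639/10000
f(1.5y,2y) = ((8893/10000)/(8639/10000) − 1)/(1/2) = 508/8639 ≈ 5.8803%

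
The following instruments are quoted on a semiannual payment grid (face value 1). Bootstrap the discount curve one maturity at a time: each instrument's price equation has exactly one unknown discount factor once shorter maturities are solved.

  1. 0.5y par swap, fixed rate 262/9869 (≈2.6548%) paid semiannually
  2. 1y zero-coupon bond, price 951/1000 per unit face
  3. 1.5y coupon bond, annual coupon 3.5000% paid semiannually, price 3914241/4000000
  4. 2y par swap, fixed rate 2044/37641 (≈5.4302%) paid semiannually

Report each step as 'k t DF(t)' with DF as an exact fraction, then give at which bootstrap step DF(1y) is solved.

step 1 [0.5y] swap r/2=131/9869: DF=(1 − 131/9869·(0))/(1+131/9869) = 9869/10000 ≈ 0.986900
step 2 [1y] zero: DF = P = 951/1000 ≈ 0.951000
step 3 [1.5y] bond c/2=7/400: DF=(3914241/4000000 − 7/400·(0.986900+0.951000))/(1+7/400) = 2321/2500 ≈ 0.928400
step 4 [2y] swap r/2=1022/37641: DF=(1 − 1022/37641·(0.986900+0.951000+0.928400))/(1+1022/37641) = 4489/5000 ≈ 0.897800

1 1/2 9869/10000
2 1 951/1000
3 3/2 2321/2500
4 2 4489/5000
DF(1y) is solved at step 2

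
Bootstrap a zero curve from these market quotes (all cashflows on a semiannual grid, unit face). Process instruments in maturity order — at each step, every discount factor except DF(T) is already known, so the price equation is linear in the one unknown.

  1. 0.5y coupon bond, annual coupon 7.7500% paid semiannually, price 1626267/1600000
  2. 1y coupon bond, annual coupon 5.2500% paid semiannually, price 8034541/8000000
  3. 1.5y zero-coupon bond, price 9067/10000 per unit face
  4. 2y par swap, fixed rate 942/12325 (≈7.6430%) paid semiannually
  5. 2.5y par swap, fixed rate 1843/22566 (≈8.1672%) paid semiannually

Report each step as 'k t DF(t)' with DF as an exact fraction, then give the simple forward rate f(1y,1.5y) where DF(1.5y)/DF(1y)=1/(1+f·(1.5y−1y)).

1 1/2 1957/2000
2 1 596/625
3 3/2 9067/10000
4 2 8587/10000
5 5/2 8157/10000
f(1y,1.5y) = ((596/625)/(9067/10000) − 1)/(1/2) = 938/9067 ≈ 10.3452%

step 1 [0.5y] bond c/2=31/800: DF=(1626267/1600000 − 31/800·(0))/(1+31/800) = 1957/2000 ≈ 0.978500
step 2 [1y] bond c/2=21/800: DF=(8034541/8000000 − 21/800·(0.978500))/(1+21/800) = 596/625 ≈ 0.953600
step 3 [1.5y] zero: DF = P = 9067/10000 ≈ 0.906700
step 4 [2y] swap r/2=471/12325: DF=(1 − 471/12325·(0.978500+0.953600+0.906700))/(1+471/12325) = 8587/10000 ≈ 0.858700
step 5 [2.5y] swap r/2=1843/45132: DF=(1 − 1843/45132·(0.978500+0.953600+0.906700+0.858700))/(1+1843/45132) = 8157/10000 ≈ 0.815700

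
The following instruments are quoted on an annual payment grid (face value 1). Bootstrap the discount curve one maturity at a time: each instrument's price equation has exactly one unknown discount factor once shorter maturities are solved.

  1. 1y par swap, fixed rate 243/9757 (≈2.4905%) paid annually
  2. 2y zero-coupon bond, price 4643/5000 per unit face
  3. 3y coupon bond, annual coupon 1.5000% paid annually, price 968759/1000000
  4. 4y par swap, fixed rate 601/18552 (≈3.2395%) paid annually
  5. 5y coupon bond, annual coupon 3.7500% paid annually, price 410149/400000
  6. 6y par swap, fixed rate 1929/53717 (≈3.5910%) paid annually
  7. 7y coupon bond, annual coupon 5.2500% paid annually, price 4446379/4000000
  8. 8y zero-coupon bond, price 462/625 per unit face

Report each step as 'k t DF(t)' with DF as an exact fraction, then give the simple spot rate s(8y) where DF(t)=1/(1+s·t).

step 1 [1y] swap r/1=243/9757: DF=(1 − 243/9757·(0))/(1+243/9757) = 9757/10000 ≈ 0.975700
step 2 [2y] zero: DF = P = 4643/5000 ≈ 0.928600
step 3 [3y] bond c/1=3/200: DF=(968759/1000000 − 3/200·(0.975700+0.928600))/(1+3/200) = 9263/10000 ≈ 0.926300
step 4 [4y] swap r/1=601/18552: DF=(1 − 601/18552·(0.975700+0.928600+0.926300))/(1+601/18552) = 4399/5000 ≈ 0.879800
step 5 [5y] bond c/1=3/80: DF=(410149/400000 − 3/80·(0.975700+0.928600+0.926300+0.879800))/(1+3/80) = 4271/5000 ≈ 0.854200
step 6 [6y] swap r/1=1929/53717: DF=(1 − 1929/53717·(0.975700+0.928600+0.926300+0.879800+0.854200))/(1+1929/53717) = 8071/10000 ≈ 0.807100
step 7 [7y] bond c/1=21/400: DF=(4446379/4000000 − 21/400·(0.975700+0.928600+0.926300+0.879800+0.854200+0.807100))/(1+21/400) = 3941/5000 ≈ 0.788200
step 8 [8y] zero: DF = P = 462/625 ≈ 0.739200

1 1 9757/10000
2 2 4643/5000
3 3 9263/10000
4 4 4399/5000
5 5 4271/5000
6 6 8071/10000
7 7 3941/5000
8 8 462/625
s(8y) = (1/(462/625) − 1)/(8) = 163/3696 ≈ 4.4102%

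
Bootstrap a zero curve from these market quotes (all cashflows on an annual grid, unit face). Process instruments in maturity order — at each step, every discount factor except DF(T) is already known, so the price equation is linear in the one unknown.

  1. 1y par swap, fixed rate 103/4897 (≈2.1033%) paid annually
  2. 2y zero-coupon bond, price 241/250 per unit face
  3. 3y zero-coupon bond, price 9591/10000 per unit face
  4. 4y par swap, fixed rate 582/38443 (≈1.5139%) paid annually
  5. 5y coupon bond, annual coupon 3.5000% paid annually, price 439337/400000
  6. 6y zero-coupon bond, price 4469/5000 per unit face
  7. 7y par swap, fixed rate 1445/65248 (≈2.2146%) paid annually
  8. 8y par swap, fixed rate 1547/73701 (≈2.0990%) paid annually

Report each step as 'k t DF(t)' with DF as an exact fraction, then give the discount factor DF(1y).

step 1 [1y] swap r/1=103/4897: DF=(1 − 103/4897·(0))/(1+103/4897) = 4897/5000 ≈ 0.979400
step 2 [2y] zero: DF = P = 241/250 ≈ 0.964000
step 3 [3y] zero: DF = P = 9591/10000 ≈ 0.959100
step 4 [4y] swap r/1=582/38443: DF=(1 − 582/38443·(0.979400+0.964000+0.959100))/(1+582/38443) = 4709/5000 ≈ 0.941800
step 5 [5y] bond c/1=7/200: DF=(439337/400000 − 7/200·(0.979400+0.964000+0.959100+0.941800))/(1+7/200) = 582/625 ≈ 0.931200
step 6 [6y] zero: DF = P = 4469/5000 ≈ 0.893800
step 7 [7y] swap r/1=1445/65248: DF=(1 − 1445/65248·(0.979400+0.964000+0.959100+0.941800+0.931200+0.893800))/(1+1445/65248) = 1711/2000 ≈ 0.855500
step 8 [8y] swap r/1=1547/73701: DF=(1 − 1547/73701·(0.979400+0.964000+0.959100+0.941800+0.931200+0.893800+0.855500))/(1+1547/73701) = 8453/10000 ≈ 0.845300

1 1 4897/5000
2 2 241/250
3 3 9591/10000
4 4 4709/5000
5 5 582/625
6 6 4469/5000
7 7 1711/2000
8 8 8453/10000
DF(1y) = 4897/5000 ≈ 0.979400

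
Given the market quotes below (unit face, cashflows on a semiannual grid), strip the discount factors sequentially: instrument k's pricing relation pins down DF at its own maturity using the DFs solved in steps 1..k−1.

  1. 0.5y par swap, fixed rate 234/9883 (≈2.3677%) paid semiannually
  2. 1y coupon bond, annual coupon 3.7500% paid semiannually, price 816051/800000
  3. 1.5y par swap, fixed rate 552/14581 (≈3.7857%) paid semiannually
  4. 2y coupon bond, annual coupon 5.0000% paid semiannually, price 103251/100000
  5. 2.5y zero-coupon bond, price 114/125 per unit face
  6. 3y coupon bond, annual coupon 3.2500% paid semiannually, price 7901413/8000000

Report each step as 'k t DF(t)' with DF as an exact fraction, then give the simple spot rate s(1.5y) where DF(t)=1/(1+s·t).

step 1 [0.5y] swap r/2=117/9883: DF=(1 − 117/9883·(0))/(1+117/9883) = 9883/10000 ≈ 0.988300
step 2 [1y] bond c/2=3/160: DF=(816051/800000 − 3/160·(0.988300))/(1+3/160) = 9831/10000 ≈ 0.983100
step 3 [1.5y] swap r/2=276/14581: DF=(1 − 276/14581·(0.988300+0.983100))/(1+276/14581) = 1181/1250 ≈ 0.944800
step 4 [2y] bond c/2=1/40: DF=(103251/100000 − 1/40·(0.988300+0.983100+0.944800))/(1+1/40) = 4681/5000 ≈ 0.936200
step 5 [2.5y] zero: DF = P = 114/125 ≈ 0.912000
step 6 [3y] bond c/2=13/800: DF=(7901413/8000000 − 13/800·(0.988300+0.983100+0.944800+0.936200+0.912000))/(1+13/800) = 8957/10000 ≈ 0.895700

1 1/2 9883/10000
2 1 9831/10000
3 3/2 1181/1250
4 2 4681/5000
5 5/2 114/125
6 3 8957/10000
s(1.5y) = (1/(1181/1250) − 1)/(3/2) = 46/1181 ≈ 3.8950%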